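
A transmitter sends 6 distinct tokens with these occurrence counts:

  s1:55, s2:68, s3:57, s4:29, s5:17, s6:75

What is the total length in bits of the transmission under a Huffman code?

749

Greedily combine the two least-frequent nodes:
merge s5(17) and s4(29): 46
merge 46 and s1(55): 101
merge s3(57) and s2(68): 125
merge s6(75) and 101: 176
merge 125 and 176: 301
The encoded length is the sum of every internal node's weight: 46 + 101 + 125 + 176 + 301 = 749 bits.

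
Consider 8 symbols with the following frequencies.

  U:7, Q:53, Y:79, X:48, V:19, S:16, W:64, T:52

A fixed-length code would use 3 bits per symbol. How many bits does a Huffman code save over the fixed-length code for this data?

Fixed-length: 3 bits × 338 symbols = 1014 bits.
Huffman merges:
combine U(7), S(16) → 23
combine V(19), 23 → 42
combine 42, X(48) → 90
combine T(52), Q(53) → 105
combine W(64), Y(79) → 143
combine 90, 105 → 195
combine 143, 195 → 338
Huffman total = 23 + 42 + 90 + 105 + 143 + 195 + 338 = 936 bits.
Saving = 1014 − 936 = 78 bits.

78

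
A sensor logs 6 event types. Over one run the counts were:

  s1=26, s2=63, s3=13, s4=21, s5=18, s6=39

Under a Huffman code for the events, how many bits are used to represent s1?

Build the tree from the bottom:
merge s3(13) and s5(18): 31
merge s4(21) and s1(26): 47
merge 31 and s6(39): 70
merge 47 and s2(63): 110
merge 70 and 110: 180
s1's leaf is at depth 3, giving a 3-bit codeword.

3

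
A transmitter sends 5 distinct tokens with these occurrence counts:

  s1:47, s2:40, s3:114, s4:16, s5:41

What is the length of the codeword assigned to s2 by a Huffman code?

3

Repeatedly merge the two smallest:
merge s4(16) and s2(40): 56
merge s5(41) and s1(47): 88
merge 56 and 88: 144
merge s3(114) and 144: 258
The subtree containing s2 is merged 3 times, so code length = 3.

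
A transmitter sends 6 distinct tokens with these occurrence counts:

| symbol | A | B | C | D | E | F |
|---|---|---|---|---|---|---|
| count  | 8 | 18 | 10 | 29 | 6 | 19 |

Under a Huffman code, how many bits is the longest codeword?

Merge the two lowest-weight nodes at each step:
E(6) + A(8) → 14
C(10) + 14 → 24
B(18) + F(19) → 37
24 + D(29) → 53
37 + 53 → 90
The first pair merged (E, A) ends up deepest, at depth 4.

4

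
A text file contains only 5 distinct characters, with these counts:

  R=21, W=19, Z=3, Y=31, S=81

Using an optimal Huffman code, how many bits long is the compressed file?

Build the Huffman tree bottom-up:
merge Z(3) and W(19): 22
merge R(21) and 22: 43
merge Y(31) and 43: 74
merge 74 and S(81): 155
Total encoded bits = sum of merged weights = 22 + 43 + 74 + 155 = 294.

294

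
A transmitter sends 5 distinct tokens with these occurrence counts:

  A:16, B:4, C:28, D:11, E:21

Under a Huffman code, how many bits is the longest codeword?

Merge the two lowest-weight nodes at each step:
merge B(4) and D(11): 15
merge 15 and A(16): 31
merge E(21) and C(28): 49
merge 31 and 49: 80
Maximum depth reached is 3.

3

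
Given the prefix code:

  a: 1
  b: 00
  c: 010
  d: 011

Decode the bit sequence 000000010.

Read left to right; each codeword is recognised as soon as it completes (prefix code):
  00→b | 00→b | 00→b | 010→c
Decoded message: bbbc

bbbc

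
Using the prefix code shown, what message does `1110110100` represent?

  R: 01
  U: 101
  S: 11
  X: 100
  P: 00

Read left to right; each codeword is recognised as soon as it completes (prefix code):
  11→S | 101→U | 101→U | 00→P
Decoded message: SUUP

SUUP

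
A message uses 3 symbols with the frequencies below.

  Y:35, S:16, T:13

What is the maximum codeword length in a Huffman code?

Merge the two lowest-weight nodes at each step:
combine T(13), S(16) → 29
combine 29, Y(35) → 64
The rarest symbols sit at the bottom; the longest codeword is 2 bits.

2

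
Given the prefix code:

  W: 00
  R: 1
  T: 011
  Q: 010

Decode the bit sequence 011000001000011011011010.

TWWQWTTTQ

Read left to right; each codeword is recognised as soon as it completes (prefix code):
  011→T | 00→W | 00→W | 010→Q | 00→W | 011→T | 011→T | 011→T | 010→Q
Decoded message: TWWQWTTTQ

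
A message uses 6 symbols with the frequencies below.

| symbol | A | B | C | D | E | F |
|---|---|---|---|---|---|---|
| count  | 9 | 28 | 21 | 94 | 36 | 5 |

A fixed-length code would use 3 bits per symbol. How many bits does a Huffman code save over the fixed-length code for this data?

175

Fixed-length: 3 bits × 193 symbols = 579 bits.
Huffman merges:
merge F(5) and A(9): 14
merge 14 and C(21): 35
merge B(28) and 35: 63
merge E(36) and 63: 99
merge D(94) and 99: 193
Huffman total = 14 + 35 + 63 + 99 + 193 = 404 bits.
Saving = 579 − 404 = 175 bits.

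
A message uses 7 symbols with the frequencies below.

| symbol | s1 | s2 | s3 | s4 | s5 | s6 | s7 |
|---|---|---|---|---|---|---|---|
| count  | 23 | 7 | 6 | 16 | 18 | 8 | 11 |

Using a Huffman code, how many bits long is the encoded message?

239

Merge the two smallest weights repeatedly:
s3(6) + s2(7) → 13
s6(8) + s7(11) → 19
13 + s4(16) → 29
s5(18) + 19 → 37
s1(23) + 29 → 52
37 + 52 → 89
Each symbol's bit-cost is frequency × depth; summing gives 239 bits (equivalently 13 + 19 + 29 + 37 + 52 + 89).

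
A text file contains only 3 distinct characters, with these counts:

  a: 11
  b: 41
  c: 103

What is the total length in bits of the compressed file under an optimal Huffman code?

Merge the two smallest weights repeatedly:
combine a(11), b(41) → 52
combine 52, c(103) → 155
Each symbol's bit-cost is frequency × depth; summing gives 207 bits (equivalently 52 + 155).

207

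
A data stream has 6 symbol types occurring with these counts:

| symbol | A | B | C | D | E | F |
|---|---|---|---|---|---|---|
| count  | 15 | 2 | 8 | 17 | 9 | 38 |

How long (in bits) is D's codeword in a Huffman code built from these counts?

3

Repeatedly merge the two smallest:
combine B(2), C(8) → 10
combine E(9), 10 → 19
combine A(15), D(17) → 32
combine 19, 32 → 51
combine F(38), 51 → 89
The subtree containing D is merged 3 times, so code length = 3.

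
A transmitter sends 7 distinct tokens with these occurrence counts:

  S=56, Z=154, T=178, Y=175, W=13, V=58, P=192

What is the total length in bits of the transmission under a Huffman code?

Build the Huffman tree bottom-up:
W(13) + S(56) → 69
V(58) + 69 → 127
127 + Z(154) → 281
Y(175) + T(178) → 353
P(192) + 281 → 473
353 + 473 → 826
Each symbol's bit-cost is frequency × depth; summing gives 2129 bits (equivalently 69 + 127 + 281 + 353 + 473 + 826).

2129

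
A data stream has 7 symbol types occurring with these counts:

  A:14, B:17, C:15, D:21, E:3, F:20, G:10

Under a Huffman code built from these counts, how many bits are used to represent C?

Build the tree from the bottom:
merge E(3) and G(10): 13
merge 13 and A(14): 27
merge C(15) and B(17): 32
merge F(20) and D(21): 41
merge 27 and 32: 59
merge 41 and 59: 100
C's leaf is at depth 3, giving a 3-bit codeword.

3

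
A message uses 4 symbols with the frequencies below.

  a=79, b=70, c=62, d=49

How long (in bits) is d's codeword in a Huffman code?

Huffman merges, smallest pair first:
combine d(49), c(62) → 111
combine b(70), a(79) → 149
combine 111, 149 → 260
d's leaf is at depth 2, giving a 2-bit codeword.

2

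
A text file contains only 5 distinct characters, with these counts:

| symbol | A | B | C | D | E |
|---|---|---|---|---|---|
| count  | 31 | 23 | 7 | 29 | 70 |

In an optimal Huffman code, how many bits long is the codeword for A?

2

Repeatedly merge the two smallest:
C(7) + B(23) → 30
D(29) + 30 → 59
A(31) + 59 → 90
E(70) + 90 → 160
A's leaf is at depth 2, giving a 2-bit codeword.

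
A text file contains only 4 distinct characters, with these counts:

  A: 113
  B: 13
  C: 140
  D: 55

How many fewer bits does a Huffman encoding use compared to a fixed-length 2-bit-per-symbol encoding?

72

Fixed-length: 2 bits × 321 symbols = 642 bits.
Huffman merges:
B(13) + D(55) → 68
68 + A(113) → 181
C(140) + 181 → 321
Huffman total = 68 + 181 + 321 = 570 bits.
Saving = 642 − 570 = 72 bits.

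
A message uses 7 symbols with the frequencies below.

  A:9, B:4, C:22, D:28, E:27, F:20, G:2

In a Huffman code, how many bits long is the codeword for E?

Build the tree from the bottom:
G(2) + B(4) → 6
6 + A(9) → 15
15 + F(20) → 35
C(22) + E(27) → 49
D(28) + 35 → 63
49 + 63 → 112
E sits 2 levels below the root, so its codeword is 2 bits.

2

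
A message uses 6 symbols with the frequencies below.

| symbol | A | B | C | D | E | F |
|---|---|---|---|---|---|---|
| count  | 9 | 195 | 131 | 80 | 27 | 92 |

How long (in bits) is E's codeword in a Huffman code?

Huffman merges, smallest pair first:
combine A(9), E(27) → 36
combine 36, D(80) → 116
combine F(92), 116 → 208
combine C(131), B(195) → 326
combine 208, 326 → 534
E sits 4 levels below the root, so its codeword is 4 bits.

4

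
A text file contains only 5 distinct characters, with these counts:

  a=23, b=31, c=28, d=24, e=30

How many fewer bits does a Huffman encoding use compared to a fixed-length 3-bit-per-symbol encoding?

89

Fixed-length: 3 bits × 136 symbols = 408 bits.
Huffman merges:
merge a(23) and d(24): 47
merge c(28) and e(30): 58
merge b(31) and 47: 78
merge 58 and 78: 136
Huffman total = 47 + 58 + 78 + 136 = 319 bits.
Saving = 408 − 319 = 89 bits.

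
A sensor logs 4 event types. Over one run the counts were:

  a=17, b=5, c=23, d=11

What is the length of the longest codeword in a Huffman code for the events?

Merge the two lowest-weight nodes at each step:
b(5) + d(11) → 16
16 + a(17) → 33
c(23) + 33 → 56
The first pair merged (b, d) ends up deepest, at depth 3.

3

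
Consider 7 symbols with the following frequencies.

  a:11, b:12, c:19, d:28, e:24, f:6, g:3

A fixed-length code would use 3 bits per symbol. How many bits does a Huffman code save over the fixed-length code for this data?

Fixed-length: 3 bits × 103 symbols = 309 bits.
Huffman merges:
combine g(3), f(6) → 9
combine 9, a(11) → 20
combine b(12), c(19) → 31
combine 20, e(24) → 44
combine d(28), 31 → 59
combine 44, 59 → 103
Huffman total = 9 + 20 + 31 + 44 + 59 + 103 = 266 bits.
Saving = 309 − 266 = 43 bits.

43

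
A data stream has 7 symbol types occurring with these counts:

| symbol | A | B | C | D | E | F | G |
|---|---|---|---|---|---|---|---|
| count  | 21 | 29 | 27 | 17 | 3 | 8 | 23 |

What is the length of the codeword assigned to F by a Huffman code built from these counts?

4

Build the tree from the bottom:
merge E(3) and F(8): 11
merge 11 and D(17): 28
merge A(21) and G(23): 44
merge C(27) and 28: 55
merge B(29) and 44: 73
merge 55 and 73: 128
F sits 4 levels below the root, so its codeword is 4 bits.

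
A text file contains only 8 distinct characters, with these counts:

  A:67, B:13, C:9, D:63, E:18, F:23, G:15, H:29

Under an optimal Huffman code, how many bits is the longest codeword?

Merge the two lowest-weight nodes at each step:
C(9) + B(13) → 22
G(15) + E(18) → 33
22 + F(23) → 45
H(29) + 33 → 62
45 + 62 → 107
D(63) + A(67) → 130
107 + 130 → 237
The first pair merged (C, B) ends up deepest, at depth 4.

4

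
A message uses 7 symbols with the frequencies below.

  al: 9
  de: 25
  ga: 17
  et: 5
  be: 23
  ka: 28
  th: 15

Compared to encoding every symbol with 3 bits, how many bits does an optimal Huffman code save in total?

39

Fixed-length: 3 bits × 122 symbols = 366 bits.
Huffman merges:
merge et(5) and al(9): 14
merge 14 and th(15): 29
merge ga(17) and be(23): 40
merge de(25) and ka(28): 53
merge 29 and 40: 69
merge 53 and 69: 122
Huffman total = 14 + 29 + 40 + 53 + 69 + 122 = 327 bits.
Saving = 366 − 327 = 39 bits.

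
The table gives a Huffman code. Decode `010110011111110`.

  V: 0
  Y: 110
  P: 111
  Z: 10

VZYVPPZ

Read left to right; each codeword is recognised as soon as it completes (prefix code):
  0→V | 10→Z | 110→Y | 0→V | 111→P | 111→P | 10→Z
Decoded message: VZYVPPZ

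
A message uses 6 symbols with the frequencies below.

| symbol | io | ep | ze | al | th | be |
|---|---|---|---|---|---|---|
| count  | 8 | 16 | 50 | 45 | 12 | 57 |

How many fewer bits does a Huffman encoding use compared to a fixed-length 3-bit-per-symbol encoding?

132

Fixed-length: 3 bits × 188 symbols = 564 bits.
Huffman merges:
io(8) + th(12) → 20
ep(16) + 20 → 36
36 + al(45) → 81
ze(50) + be(57) → 107
81 + 107 → 188
Huffman total = 20 + 36 + 81 + 107 + 188 = 432 bits.
Saving = 564 − 432 = 132 bits.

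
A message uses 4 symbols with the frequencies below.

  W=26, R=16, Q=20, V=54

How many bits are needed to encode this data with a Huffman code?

214

Greedily combine the two least-frequent nodes:
R(16) + Q(20) → 36
W(26) + 36 → 62
V(54) + 62 → 116
Each symbol's bit-cost is frequency × depth; summing gives 214 bits (equivalently 36 + 62 + 116).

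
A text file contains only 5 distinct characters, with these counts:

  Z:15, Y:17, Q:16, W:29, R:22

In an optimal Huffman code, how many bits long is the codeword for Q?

3

Huffman merges, smallest pair first:
Z(15) + Q(16) → 31
Y(17) + R(22) → 39
W(29) + 31 → 60
39 + 60 → 99
Q sits 3 levels below the root, so its codeword is 3 bits.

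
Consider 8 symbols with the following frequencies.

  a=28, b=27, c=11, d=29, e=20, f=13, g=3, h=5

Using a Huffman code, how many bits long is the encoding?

Merge the two smallest weights repeatedly:
g(3) + h(5) → 8
8 + c(11) → 19
f(13) + 19 → 32
e(20) + b(27) → 47
a(28) + d(29) → 57
32 + 47 → 79
57 + 79 → 136
Each symbol's bit-cost is frequency × depth; summing gives 378 bits (equivalently 8 + 19 + 32 + 47 + 57 + 79 + 136).

378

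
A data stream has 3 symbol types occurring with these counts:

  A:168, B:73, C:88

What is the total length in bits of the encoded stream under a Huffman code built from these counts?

490

Greedily combine the two least-frequent nodes:
combine B(73), C(88) → 161
combine 161, A(168) → 329
Each symbol's bit-cost is frequency × depth; summing gives 490 bits (equivalently 161 + 329).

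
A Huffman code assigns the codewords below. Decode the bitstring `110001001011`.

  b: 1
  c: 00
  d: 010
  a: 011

bbcddbb

Read left to right; each codeword is recognised as soon as it completes (prefix code):
  1→b | 1→b | 00→c | 010→d | 010→d | 1→b | 1→b
Decoded message: bbcddbb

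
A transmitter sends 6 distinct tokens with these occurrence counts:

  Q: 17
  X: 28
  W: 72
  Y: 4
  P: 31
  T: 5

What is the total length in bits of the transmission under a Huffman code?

331

Greedily combine the two least-frequent nodes:
merge Y(4) and T(5): 9
merge 9 and Q(17): 26
merge 26 and X(28): 54
merge P(31) and 54: 85
merge W(72) and 85: 157
Each symbol's bit-cost is frequency × depth; summing gives 331 bits (equivalently 9 + 26 + 54 + 85 + 157).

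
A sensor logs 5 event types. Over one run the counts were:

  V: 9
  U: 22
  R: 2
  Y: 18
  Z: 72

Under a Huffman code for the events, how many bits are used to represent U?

Repeatedly merge the two smallest:
R(2) + V(9) → 11
11 + Y(18) → 29
U(22) + 29 → 51
51 + Z(72) → 123
U's leaf is at depth 2, giving a 2-bit codeword.

2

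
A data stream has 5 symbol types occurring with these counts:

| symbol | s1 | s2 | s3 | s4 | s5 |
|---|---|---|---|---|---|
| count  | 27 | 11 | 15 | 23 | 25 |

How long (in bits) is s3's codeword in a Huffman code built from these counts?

3

Repeatedly merge the two smallest:
merge s2(11) and s3(15): 26
merge s4(23) and s5(25): 48
merge 26 and s1(27): 53
merge 48 and 53: 101
The subtree containing s3 is merged 3 times, so code length = 3.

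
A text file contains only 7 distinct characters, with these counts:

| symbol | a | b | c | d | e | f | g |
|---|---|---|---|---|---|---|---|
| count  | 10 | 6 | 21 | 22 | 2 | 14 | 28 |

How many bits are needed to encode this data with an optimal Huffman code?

Merge the two smallest weights repeatedly:
merge e(2) and b(6): 8
merge 8 and a(10): 18
merge f(14) and 18: 32
merge c(21) and d(22): 43
merge g(28) and 32: 60
merge 43 and 60: 103
Total encoded bits = sum of merged weights = 8 + 18 + 32 + 43 + 60 + 103 = 264.

264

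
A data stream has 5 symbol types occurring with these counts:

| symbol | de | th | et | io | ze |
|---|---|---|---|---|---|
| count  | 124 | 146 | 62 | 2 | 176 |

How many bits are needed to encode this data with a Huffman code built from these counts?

1084

Build the Huffman tree bottom-up:
combine io(2), et(62) → 64
combine 64, de(124) → 188
combine th(146), ze(176) → 322
combine 188, 322 → 510
Each symbol's bit-cost is frequency × depth; summing gives 1084 bits (equivalently 64 + 188 + 322 + 510).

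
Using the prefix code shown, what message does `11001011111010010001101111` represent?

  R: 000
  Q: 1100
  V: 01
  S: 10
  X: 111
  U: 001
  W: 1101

Read left to right; each codeword is recognised as soon as it completes (prefix code):
  1100→Q | 10→S | 111→X | 1101→W | 001→U | 000→R | 1101→W | 111→X
Decoded message: QSXWURWX

QSXWURWX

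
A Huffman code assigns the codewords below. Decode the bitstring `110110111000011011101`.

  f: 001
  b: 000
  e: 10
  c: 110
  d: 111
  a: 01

ccdbaeda

Read left to right; each codeword is recognised as soon as it completes (prefix code):
  110→c | 110→c | 111→d | 000→b | 01→a | 10→e | 111→d | 01→a
Decoded message: ccdbaeda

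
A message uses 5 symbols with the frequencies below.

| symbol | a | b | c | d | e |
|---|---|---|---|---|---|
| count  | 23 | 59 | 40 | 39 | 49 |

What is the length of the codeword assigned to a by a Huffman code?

3

Repeatedly merge the two smallest:
combine a(23), d(39) → 62
combine c(40), e(49) → 89
combine b(59), 62 → 121
combine 89, 121 → 210
a's leaf is at depth 3, giving a 3-bit codeword.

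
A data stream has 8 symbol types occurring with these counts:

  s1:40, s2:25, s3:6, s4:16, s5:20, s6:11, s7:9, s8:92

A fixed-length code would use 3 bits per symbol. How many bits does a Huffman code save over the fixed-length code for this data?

107

Fixed-length: 3 bits × 219 symbols = 657 bits.
Huffman merges:
s3(6) + s7(9) → 15
s6(11) + 15 → 26
s4(16) + s5(20) → 36
s2(25) + 26 → 51
36 + s1(40) → 76
51 + 76 → 127
s8(92) + 127 → 219
Huffman total = 15 + 26 + 36 + 51 + 76 + 127 + 219 = 550 bits.
Saving = 657 − 550 = 107 bits.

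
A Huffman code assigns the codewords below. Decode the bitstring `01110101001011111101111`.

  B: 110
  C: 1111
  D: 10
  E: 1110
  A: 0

Read left to right; each codeword is recognised as soon as it completes (prefix code):
  0→A | 1110→E | 10→D | 10→D | 0→A | 10→D | 1111→C | 110→B | 1111→C
Decoded message: AEDDADCBC

AEDDADCBC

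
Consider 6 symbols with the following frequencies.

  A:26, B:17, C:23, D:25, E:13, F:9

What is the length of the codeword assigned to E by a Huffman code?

Build the tree from the bottom:
combine F(9), E(13) → 22
combine B(17), 22 → 39
combine C(23), D(25) → 48
combine A(26), 39 → 65
combine 48, 65 → 113
The subtree containing E is merged 4 times, so code length = 4.

4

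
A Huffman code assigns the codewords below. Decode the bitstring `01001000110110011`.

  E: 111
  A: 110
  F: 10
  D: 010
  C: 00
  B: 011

DDCAAB

Read left to right; each codeword is recognised as soon as it completes (prefix code):
  010→D | 010→D | 00→C | 110→A | 110→A | 011→B
Decoded message: DDCAAB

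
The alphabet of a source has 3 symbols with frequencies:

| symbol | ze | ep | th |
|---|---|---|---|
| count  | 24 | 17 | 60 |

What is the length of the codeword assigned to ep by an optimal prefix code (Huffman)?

2

Build the tree from the bottom:
merge ep(17) and ze(24): 41
merge 41 and th(60): 101
The subtree containing ep is merged 2 times, so code length = 2.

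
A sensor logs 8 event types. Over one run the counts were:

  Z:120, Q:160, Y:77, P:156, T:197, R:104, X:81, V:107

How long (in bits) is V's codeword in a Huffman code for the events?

Repeatedly merge the two smallest:
combine Y(77), X(81) → 158
combine R(104), V(107) → 211
combine Z(120), P(156) → 276
combine 158, Q(160) → 318
combine T(197), 211 → 408
combine 276, 318 → 594
combine 408, 594 → 1002
V's leaf is at depth 3, giving a 3-bit codeword.

3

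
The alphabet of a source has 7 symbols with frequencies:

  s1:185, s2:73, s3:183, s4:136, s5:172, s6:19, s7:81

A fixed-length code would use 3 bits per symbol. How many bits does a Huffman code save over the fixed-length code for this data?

Fixed-length: 3 bits × 849 symbols = 2547 bits.
Huffman merges:
combine s6(19), s2(73) → 92
combine s7(81), 92 → 173
combine s4(136), s5(172) → 308
combine 173, s3(183) → 356
combine s1(185), 308 → 493
combine 356, 493 → 849
Huffman total = 92 + 173 + 308 + 356 + 493 + 849 = 2271 bits.
Saving = 2547 − 2271 = 276 bits.

276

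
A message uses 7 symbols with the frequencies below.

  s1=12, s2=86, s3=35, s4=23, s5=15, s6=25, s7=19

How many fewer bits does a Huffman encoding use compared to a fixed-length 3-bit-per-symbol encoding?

Fixed-length: 3 bits × 215 symbols = 645 bits.
Huffman merges:
merge s1(12) and s5(15): 27
merge s7(19) and s4(23): 42
merge s6(25) and 27: 52
merge s3(35) and 42: 77
merge 52 and 77: 129
merge s2(86) and 129: 215
Huffman total = 27 + 42 + 52 + 77 + 129 + 215 = 542 bits.
Saving = 645 − 542 = 103 bits.

103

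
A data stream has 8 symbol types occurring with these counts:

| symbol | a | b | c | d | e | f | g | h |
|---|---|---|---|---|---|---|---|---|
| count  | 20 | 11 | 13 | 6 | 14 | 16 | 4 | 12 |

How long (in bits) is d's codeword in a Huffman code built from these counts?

Repeatedly merge the two smallest:
combine g(4), d(6) → 10
combine 10, b(11) → 21
combine h(12), c(13) → 25
combine e(14), f(16) → 30
combine a(20), 21 → 41
combine 25, 30 → 55
combine 41, 55 → 96
d's leaf is at depth 4, giving a 4-bit codeword.

4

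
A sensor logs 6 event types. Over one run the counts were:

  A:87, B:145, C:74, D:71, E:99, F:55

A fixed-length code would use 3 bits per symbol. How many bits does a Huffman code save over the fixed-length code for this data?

244

Fixed-length: 3 bits × 531 symbols = 1593 bits.
Huffman merges:
F(55) + D(71) → 126
C(74) + A(87) → 161
E(99) + 126 → 225
B(145) + 161 → 306
225 + 306 → 531
Huffman total = 126 + 161 + 225 + 306 + 531 = 1349 bits.
Saving = 1593 − 1349 = 244 bits.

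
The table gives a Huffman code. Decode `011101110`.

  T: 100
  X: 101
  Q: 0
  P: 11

Read left to right; each codeword is recognised as soon as it completes (prefix code):
  0→Q | 11→P | 101→X | 11→P | 0→Q
Decoded message: QPXPQ

QPXPQ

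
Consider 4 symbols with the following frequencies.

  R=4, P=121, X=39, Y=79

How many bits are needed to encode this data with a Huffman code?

Merge the two smallest weights repeatedly:
combine R(4), X(39) → 43
combine 43, Y(79) → 122
combine P(121), 122 → 243
The encoded length is the sum of every internal node's weight: 43 + 122 + 243 = 408 bits.

408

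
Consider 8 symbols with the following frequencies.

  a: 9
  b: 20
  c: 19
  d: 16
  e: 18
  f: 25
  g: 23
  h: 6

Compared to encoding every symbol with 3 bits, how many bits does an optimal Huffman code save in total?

10

Fixed-length: 3 bits × 136 symbols = 408 bits.
Huffman merges:
h(6) + a(9) → 15
15 + d(16) → 31
e(18) + c(19) → 37
b(20) + g(23) → 43
f(25) + 31 → 56
37 + 43 → 80
56 + 80 → 136
Huffman total = 15 + 31 + 37 + 43 + 56 + 80 + 136 = 398 bits.
Saving = 408 − 398 = 10 bits.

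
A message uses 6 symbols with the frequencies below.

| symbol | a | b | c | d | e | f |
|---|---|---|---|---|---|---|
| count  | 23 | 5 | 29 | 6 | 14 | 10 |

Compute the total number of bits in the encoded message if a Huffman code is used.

Merge the two smallest weights repeatedly:
combine b(5), d(6) → 11
combine f(10), 11 → 21
combine e(14), 21 → 35
combine a(23), c(29) → 52
combine 35, 52 → 87
The encoded length is the sum of every internal node's weight: 11 + 21 + 35 + 52 + 87 = 206 bits.

206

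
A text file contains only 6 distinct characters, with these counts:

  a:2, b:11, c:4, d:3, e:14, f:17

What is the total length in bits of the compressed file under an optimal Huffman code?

Build the Huffman tree bottom-up:
a(2) + d(3) → 5
c(4) + 5 → 9
9 + b(11) → 20
e(14) + f(17) → 31
20 + 31 → 51
Total encoded bits = sum of merged weights = 5 + 9 + 20 + 31 + 51 = 116.

116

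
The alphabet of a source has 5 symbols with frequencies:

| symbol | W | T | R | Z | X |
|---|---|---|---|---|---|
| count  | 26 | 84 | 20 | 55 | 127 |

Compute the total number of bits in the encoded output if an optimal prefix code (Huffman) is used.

644

Merge the two smallest weights repeatedly:
combine R(20), W(26) → 46
combine 46, Z(55) → 101
combine T(84), 101 → 185
combine X(127), 185 → 312
Total encoded bits = sum of merged weights = 46 + 101 + 185 + 312 = 644.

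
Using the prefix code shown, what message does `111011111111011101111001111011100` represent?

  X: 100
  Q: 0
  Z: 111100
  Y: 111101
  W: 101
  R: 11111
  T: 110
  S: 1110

Read left to right; each codeword is recognised as soon as it completes (prefix code):
  1110→S | 11111→R | 1110→S | 1110→S | 111100→Z | 111101→Y | 110→T | 0→Q
Decoded message: SRSSZYTQ

SRSSZYTQ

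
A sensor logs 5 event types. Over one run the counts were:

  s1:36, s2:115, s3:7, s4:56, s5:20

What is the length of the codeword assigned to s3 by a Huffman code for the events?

4

Build the tree from the bottom:
s3(7) + s5(20) → 27
27 + s1(36) → 63
s4(56) + 63 → 119
s2(115) + 119 → 234
The subtree containing s3 is merged 4 times, so code length = 4.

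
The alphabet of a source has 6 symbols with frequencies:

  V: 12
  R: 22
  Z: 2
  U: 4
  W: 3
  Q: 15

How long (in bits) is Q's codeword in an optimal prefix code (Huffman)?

2

Huffman merges, smallest pair first:
Z(2) + W(3) → 5
U(4) + 5 → 9
9 + V(12) → 21
Q(15) + 21 → 36
R(22) + 36 → 58
The subtree containing Q is merged 2 times, so code length = 2.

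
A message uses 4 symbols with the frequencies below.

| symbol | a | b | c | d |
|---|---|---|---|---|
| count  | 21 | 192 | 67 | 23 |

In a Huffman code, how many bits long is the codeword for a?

3

Huffman merges, smallest pair first:
combine a(21), d(23) → 44
combine 44, c(67) → 111
combine 111, b(192) → 303
The subtree containing a is merged 3 times, so code length = 3.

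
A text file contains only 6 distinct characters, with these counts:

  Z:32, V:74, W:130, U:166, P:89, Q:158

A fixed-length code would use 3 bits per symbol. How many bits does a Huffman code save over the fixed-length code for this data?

348

Fixed-length: 3 bits × 649 symbols = 1947 bits.
Huffman merges:
merge Z(32) and V(74): 106
merge P(89) and 106: 195
merge W(130) and Q(158): 288
merge U(166) and 195: 361
merge 288 and 361: 649
Huffman total = 106 + 195 + 288 + 361 + 649 = 1599 bits.
Saving = 1947 − 1599 = 348 bits.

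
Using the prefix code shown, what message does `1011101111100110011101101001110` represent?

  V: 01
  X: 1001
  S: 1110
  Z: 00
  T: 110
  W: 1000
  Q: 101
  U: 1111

Read left to right; each codeword is recognised as soon as it completes (prefix code):
  101→Q | 110→T | 1111→U | 1001→X | 1001→X | 110→T | 110→T | 1001→X | 110→T
Decoded message: QTUXXTTXT

QTUXXTTXT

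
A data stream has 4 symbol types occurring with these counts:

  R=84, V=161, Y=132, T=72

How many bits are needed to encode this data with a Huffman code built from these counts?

893

Build the Huffman tree bottom-up:
T(72) + R(84) → 156
Y(132) + 156 → 288
V(161) + 288 → 449
The encoded length is the sum of every internal node's weight: 156 + 288 + 449 = 893 bits.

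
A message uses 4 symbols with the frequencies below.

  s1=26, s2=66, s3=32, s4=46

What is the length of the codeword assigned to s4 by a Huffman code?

2

Build the tree from the bottom:
s1(26) + s3(32) → 58
s4(46) + 58 → 104
s2(66) + 104 → 170
The subtree containing s4 is merged 2 times, so code length = 2.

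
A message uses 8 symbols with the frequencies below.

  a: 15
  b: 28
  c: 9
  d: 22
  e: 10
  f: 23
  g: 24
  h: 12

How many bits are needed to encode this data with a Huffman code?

Build the Huffman tree bottom-up:
c(9) + e(10) → 19
h(12) + a(15) → 27
19 + d(22) → 41
f(23) + g(24) → 47
27 + b(28) → 55
41 + 47 → 88
55 + 88 → 143
The encoded length is the sum of every internal node's weight: 19 + 27 + 41 + 47 + 55 + 88 + 143 = 420 bits.

420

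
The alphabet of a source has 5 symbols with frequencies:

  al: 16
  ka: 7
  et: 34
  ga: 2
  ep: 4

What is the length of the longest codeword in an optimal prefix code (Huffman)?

Merge the two lowest-weight nodes at each step:
combine ga(2), ep(4) → 6
combine 6, ka(7) → 13
combine 13, al(16) → 29
combine 29, et(34) → 63
The rarest symbols sit at the bottom; the longest codeword is 4 bits.

4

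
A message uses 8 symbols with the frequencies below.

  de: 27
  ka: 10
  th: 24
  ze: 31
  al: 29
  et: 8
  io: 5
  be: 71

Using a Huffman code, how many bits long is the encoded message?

549

Greedily combine the two least-frequent nodes:
combine io(5), et(8) → 13
combine ka(10), 13 → 23
combine 23, th(24) → 47
combine de(27), al(29) → 56
combine ze(31), 47 → 78
combine 56, be(71) → 127
combine 78, 127 → 205
Each symbol's bit-cost is frequency × depth; summing gives 549 bits (equivalently 13 + 23 + 47 + 56 + 78 + 127 + 205).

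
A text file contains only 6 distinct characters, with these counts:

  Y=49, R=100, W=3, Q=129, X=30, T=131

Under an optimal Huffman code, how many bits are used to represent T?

Huffman merges, smallest pair first:
combine W(3), X(30) → 33
combine 33, Y(49) → 82
combine 82, R(100) → 182
combine Q(129), T(131) → 260
combine 182, 260 → 442
T's leaf is at depth 2, giving a 2-bit codeword.

2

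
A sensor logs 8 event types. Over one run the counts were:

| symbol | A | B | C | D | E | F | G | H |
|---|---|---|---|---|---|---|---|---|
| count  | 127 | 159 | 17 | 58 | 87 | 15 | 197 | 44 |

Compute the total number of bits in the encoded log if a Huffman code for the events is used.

Build the Huffman tree bottom-up:
merge F(15) and C(17): 32
merge 32 and H(44): 76
merge D(58) and 76: 134
merge E(87) and A(127): 214
merge 134 and B(159): 293
merge G(197) and 214: 411
merge 293 and 411: 704
Each symbol's bit-cost is frequency × depth; summing gives 1864 bits (equivalently 32 + 76 + 134 + 214 + 293 + 411 + 704).

1864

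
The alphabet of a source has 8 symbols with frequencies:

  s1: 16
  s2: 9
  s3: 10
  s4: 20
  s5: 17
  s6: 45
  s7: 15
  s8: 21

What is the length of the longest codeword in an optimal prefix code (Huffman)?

Merge the two lowest-weight nodes at each step:
merge s2(9) and s3(10): 19
merge s7(15) and s1(16): 31
merge s5(17) and 19: 36
merge s4(20) and s8(21): 41
merge 31 and 36: 67
merge 41 and s6(45): 86
merge 67 and 86: 153
The first pair merged (s2, s3) ends up deepest, at depth 4.

4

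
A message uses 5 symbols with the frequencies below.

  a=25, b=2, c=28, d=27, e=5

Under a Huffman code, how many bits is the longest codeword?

Merge the two lowest-weight nodes at each step:
merge b(2) and e(5): 7
merge 7 and a(25): 32
merge d(27) and c(28): 55
merge 32 and 55: 87
The first pair merged (b, e) ends up deepest, at depth 3.

3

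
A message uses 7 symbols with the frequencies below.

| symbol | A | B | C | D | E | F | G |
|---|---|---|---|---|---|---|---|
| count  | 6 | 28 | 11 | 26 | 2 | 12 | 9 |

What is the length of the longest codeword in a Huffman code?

4

Merge the two lowest-weight nodes at each step:
combine E(2), A(6) → 8
combine 8, G(9) → 17
combine C(11), F(12) → 23
combine 17, 23 → 40
combine D(26), B(28) → 54
combine 40, 54 → 94
The first pair merged (E, A) ends up deepest, at depth 4.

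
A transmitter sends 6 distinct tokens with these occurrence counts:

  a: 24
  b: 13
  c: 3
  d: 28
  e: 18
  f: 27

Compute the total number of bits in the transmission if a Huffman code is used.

276

Greedily combine the two least-frequent nodes:
c(3) + b(13) → 16
16 + e(18) → 34
a(24) + f(27) → 51
d(28) + 34 → 62
51 + 62 → 113
Each symbol's bit-cost is frequency × depth; summing gives 276 bits (equivalently 16 + 34 + 51 + 62 + 113).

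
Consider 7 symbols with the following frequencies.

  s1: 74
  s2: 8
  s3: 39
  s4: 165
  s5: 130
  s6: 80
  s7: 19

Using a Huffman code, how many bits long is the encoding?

1263

Build the Huffman tree bottom-up:
merge s2(8) and s7(19): 27
merge 27 and s3(39): 66
merge 66 and s1(74): 140
merge s6(80) and s5(130): 210
merge 140 and s4(165): 305
merge 210 and 305: 515
Total encoded bits = sum of merged weights = 27 + 66 + 140 + 210 + 305 + 515 = 1263.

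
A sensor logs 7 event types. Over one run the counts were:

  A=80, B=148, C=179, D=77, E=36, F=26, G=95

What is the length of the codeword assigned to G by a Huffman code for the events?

3

Build the tree from the bottom:
merge F(26) and E(36): 62
merge 62 and D(77): 139
merge A(80) and G(95): 175
merge 139 and B(148): 287
merge 175 and C(179): 354
merge 287 and 354: 641
G's leaf is at depth 3, giving a 3-bit codeword.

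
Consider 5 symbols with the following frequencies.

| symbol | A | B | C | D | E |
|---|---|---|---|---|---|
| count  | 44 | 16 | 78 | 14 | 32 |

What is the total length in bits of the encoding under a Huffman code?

382

Greedily combine the two least-frequent nodes:
combine D(14), B(16) → 30
combine 30, E(32) → 62
combine A(44), 62 → 106
combine C(78), 106 → 184
The encoded length is the sum of every internal node's weight: 30 + 62 + 106 + 184 = 382 bits.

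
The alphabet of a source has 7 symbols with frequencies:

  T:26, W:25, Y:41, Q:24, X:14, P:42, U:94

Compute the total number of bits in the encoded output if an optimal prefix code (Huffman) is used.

Build the Huffman tree bottom-up:
X(14) + Q(24) → 38
W(25) + T(26) → 51
38 + Y(41) → 79
P(42) + 51 → 93
79 + 93 → 172
U(94) + 172 → 266
The encoded length is the sum of every internal node's weight: 38 + 51 + 79 + 93 + 172 + 266 = 699 bits.

699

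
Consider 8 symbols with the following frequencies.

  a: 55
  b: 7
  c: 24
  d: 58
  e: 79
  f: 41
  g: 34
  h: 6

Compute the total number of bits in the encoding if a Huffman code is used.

Build the Huffman tree bottom-up:
h(6) + b(7) → 13
13 + c(24) → 37
g(34) + 37 → 71
f(41) + a(55) → 96
d(58) + 71 → 129
e(79) + 96 → 175
129 + 175 → 304
Total encoded bits = sum of merged weights = 13 + 37 + 71 + 96 + 129 + 175 + 304 = 825.

825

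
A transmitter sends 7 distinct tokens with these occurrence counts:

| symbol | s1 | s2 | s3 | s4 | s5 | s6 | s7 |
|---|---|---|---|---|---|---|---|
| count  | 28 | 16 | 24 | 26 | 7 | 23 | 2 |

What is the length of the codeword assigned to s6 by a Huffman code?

Build the tree from the bottom:
combine s7(2), s5(7) → 9
combine 9, s2(16) → 25
combine s6(23), s3(24) → 47
combine 25, s4(26) → 51
combine s1(28), 47 → 75
combine 51, 75 → 126
s6's leaf is at depth 3, giving a 3-bit codeword.

3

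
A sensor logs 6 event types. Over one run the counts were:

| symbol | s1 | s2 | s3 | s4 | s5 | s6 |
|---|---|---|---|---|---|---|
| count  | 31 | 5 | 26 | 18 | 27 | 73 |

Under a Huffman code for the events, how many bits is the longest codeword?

4

Merge the two lowest-weight nodes at each step:
merge s2(5) and s4(18): 23
merge 23 and s3(26): 49
merge s5(27) and s1(31): 58
merge 49 and 58: 107
merge s6(73) and 107: 180
The rarest symbols sit at the bottom; the longest codeword is 4 bits.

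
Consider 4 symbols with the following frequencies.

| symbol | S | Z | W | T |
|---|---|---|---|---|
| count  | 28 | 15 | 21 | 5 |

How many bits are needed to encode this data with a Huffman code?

Greedily combine the two least-frequent nodes:
T(5) + Z(15) → 20
20 + W(21) → 41
S(28) + 41 → 69
Each symbol's bit-cost is frequency × depth; summing gives 130 bits (equivalently 20 + 41 + 69).

130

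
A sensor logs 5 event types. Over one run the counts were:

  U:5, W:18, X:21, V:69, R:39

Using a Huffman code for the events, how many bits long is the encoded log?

Build the Huffman tree bottom-up:
combine U(5), W(18) → 23
combine X(21), 23 → 44
combine R(39), 44 → 83
combine V(69), 83 → 152
Each symbol's bit-cost is frequency × depth; summing gives 302 bits (equivalently 23 + 44 + 83 + 152).

302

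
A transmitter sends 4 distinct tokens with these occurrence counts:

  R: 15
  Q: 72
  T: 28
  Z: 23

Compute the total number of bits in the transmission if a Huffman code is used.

242

Build the Huffman tree bottom-up:
R(15) + Z(23) → 38
T(28) + 38 → 66
66 + Q(72) → 138
Each symbol's bit-cost is frequency × depth; summing gives 242 bits (equivalently 38 + 66 + 138).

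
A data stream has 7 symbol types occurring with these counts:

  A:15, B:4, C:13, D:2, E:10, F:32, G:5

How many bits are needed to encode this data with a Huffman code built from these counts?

196

Merge the two smallest weights repeatedly:
combine D(2), B(4) → 6
combine G(5), 6 → 11
combine E(10), 11 → 21
combine C(13), A(15) → 28
combine 21, 28 → 49
combine F(32), 49 → 81
Each symbol's bit-cost is frequency × depth; summing gives 196 bits (equivalently 6 + 11 + 21 + 28 + 49 + 81).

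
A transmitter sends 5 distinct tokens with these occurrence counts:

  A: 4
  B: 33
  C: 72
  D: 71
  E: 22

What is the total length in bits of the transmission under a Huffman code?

Greedily combine the two least-frequent nodes:
A(4) + E(22) → 26
26 + B(33) → 59
59 + D(71) → 130
C(72) + 130 → 202
Each symbol's bit-cost is frequency × depth; summing gives 417 bits (equivalently 26 + 59 + 130 + 202).

417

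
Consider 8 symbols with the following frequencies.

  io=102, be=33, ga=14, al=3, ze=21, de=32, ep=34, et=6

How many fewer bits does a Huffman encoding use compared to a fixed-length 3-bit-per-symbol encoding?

Fixed-length: 3 bits × 245 symbols = 735 bits.
Huffman merges:
combine al(3), et(6) → 9
combine 9, ga(14) → 23
combine ze(21), 23 → 44
combine de(32), be(33) → 65
combine ep(34), 44 → 78
combine 65, 78 → 143
combine io(102), 143 → 245
Huffman total = 9 + 23 + 44 + 65 + 78 + 143 + 245 = 607 bits.
Saving = 735 − 607 = 128 bits.

128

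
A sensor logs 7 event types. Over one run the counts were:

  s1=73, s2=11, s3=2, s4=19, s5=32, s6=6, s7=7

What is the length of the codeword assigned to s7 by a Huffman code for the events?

Huffman merges, smallest pair first:
s3(2) + s6(6) → 8
s7(7) + 8 → 15
s2(11) + 15 → 26
s4(19) + 26 → 45
s5(32) + 45 → 77
s1(73) + 77 → 150
s7 sits 5 levels below the root, so its codeword is 5 bits.

5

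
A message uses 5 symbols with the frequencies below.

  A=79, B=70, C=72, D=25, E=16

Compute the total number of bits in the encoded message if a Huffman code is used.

565

Greedily combine the two least-frequent nodes:
E(16) + D(25) → 41
41 + B(70) → 111
C(72) + A(79) → 151
111 + 151 → 262
Total encoded bits = sum of merged weights = 41 + 111 + 151 + 262 = 565.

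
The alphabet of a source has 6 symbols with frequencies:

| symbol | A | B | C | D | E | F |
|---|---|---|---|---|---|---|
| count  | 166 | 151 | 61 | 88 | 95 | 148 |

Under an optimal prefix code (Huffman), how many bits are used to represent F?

Build the tree from the bottom:
C(61) + D(88) → 149
E(95) + F(148) → 243
149 + B(151) → 300
A(166) + 243 → 409
300 + 409 → 709
The subtree containing F is merged 3 times, so code length = 3.

3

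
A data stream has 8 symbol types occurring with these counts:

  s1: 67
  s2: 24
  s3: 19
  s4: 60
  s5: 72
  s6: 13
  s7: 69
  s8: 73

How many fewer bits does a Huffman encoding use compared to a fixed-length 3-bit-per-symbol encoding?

57

Fixed-length: 3 bits × 397 symbols = 1191 bits.
Huffman merges:
merge s6(13) and s3(19): 32
merge s2(24) and 32: 56
merge 56 and s4(60): 116
merge s1(67) and s7(69): 136
merge s5(72) and s8(73): 145
merge 116 and 136: 252
merge 145 and 252: 397
Huffman total = 32 + 56 + 116 + 136 + 145 + 252 + 397 = 1134 bits.
Saving = 1191 − 1134 = 57 bits.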